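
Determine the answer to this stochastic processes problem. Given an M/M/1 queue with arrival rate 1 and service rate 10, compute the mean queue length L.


rho = 1/10 = 0.1000
L = rho/(1-rho)
= 0.1000/0.9000
= 0.1111

0.1111


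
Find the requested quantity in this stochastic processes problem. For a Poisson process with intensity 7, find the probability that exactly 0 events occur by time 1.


P(N(t)=k) = (lambda*t)^k * exp(-lambda*t) / k!
lambda*t = 7
= 7^0 * exp(-7) / 0!
= 1 * 9.1188e-04 / 1
= 9.1188e-04

9.1188e-04


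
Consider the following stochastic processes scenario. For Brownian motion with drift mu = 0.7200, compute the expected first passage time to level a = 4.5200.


Expected first passage time = a/mu
= 4.5200/0.7200
= 6.2778

6.2778


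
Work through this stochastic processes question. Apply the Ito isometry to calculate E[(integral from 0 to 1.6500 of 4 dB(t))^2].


By Ito isometry: E[(int f dB)^2] = int f^2 dt
= 4^2 * 1.6500
= 16 * 1.6500 = 26.4000

26.4000


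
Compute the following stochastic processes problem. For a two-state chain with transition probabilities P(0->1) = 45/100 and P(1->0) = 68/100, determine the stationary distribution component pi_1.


Stationary distribution: pi_0 = p10/(p01+p10), pi_1 = p01/(p01+p10)
p01 = 0.4500, p10 = 0.6800
pi_1 = 0.3982

0.3982


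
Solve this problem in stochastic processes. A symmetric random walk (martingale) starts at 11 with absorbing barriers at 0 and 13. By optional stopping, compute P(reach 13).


By optional stopping theorem: E(M at tau) = M(0) = 11
P(hit 13)*13 + P(hit 0)*0 = 11
P(hit 13) = (11 - 0)/(13 - 0) = 11/13 = 0.8462

0.8462


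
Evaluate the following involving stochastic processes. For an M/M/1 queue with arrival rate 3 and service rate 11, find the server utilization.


rho = lambda/mu
= 3/11
= 0.2727

0.2727


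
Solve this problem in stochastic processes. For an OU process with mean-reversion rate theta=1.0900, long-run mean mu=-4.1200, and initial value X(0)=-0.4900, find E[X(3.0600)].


E[X(t)] = mu + (X(0) - mu)*exp(-theta*t)
= -4.1200 + (-0.4900 - -4.1200)*exp(-1.0900*3.0600)
= -4.1200 + 3.6300 * 0.0356
= -3.9908

-3.9908


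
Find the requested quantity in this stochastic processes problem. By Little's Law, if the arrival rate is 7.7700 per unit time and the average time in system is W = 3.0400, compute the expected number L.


Little's Law: L = lambda * W
= 7.7700 * 3.0400
= 23.6208

23.6208


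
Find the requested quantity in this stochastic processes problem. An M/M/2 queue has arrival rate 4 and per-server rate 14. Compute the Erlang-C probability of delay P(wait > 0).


a = lambda/mu = 0.2857
rho = a/c = 0.1429
Erlang-C formula applied:
C(c,a) = 0.0357

0.0357


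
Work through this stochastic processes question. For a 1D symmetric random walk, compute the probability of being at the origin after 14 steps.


P(S(14) = 0) = C(14,7) / 4^7
= 3432 / 16384
= 0.2095

0.2095


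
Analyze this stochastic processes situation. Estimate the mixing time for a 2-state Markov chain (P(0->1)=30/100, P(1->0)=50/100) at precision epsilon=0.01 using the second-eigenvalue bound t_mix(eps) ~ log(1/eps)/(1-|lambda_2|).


lambda_2 = |1 - p01 - p10| = |1 - 0.3000 - 0.5000| = 0.2000
t_mix ~ log(1/eps)/(1 - |lambda_2|)
= log(100)/(1 - 0.2000) = 4.6052/0.8000
= 5.7565

5.7565


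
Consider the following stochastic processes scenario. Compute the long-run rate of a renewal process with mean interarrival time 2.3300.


Long-run renewal rate = 1/E(X)
= 1/2.3300
= 0.4292

0.4292


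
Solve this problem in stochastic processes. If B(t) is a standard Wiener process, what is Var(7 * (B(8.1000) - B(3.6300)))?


Var(alpha*(B(t)-B(s))) = alpha^2 * (t-s)
= 7^2 * (8.1000 - 3.6300)
= 49 * 4.4700
= 219.0300

219.0300


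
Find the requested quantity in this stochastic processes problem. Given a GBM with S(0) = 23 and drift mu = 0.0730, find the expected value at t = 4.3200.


E[S(t)] = S(0) * exp(mu * t)
= 23 * exp(0.0730 * 4.3200)
= 23 * 1.3708
= 31.5273

31.5273


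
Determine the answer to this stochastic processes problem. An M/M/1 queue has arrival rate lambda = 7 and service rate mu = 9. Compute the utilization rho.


rho = lambda/mu
= 7/9
= 0.7778

0.7778


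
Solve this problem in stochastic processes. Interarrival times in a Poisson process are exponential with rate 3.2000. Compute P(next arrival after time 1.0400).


P(X > t) = exp(-lambda * t)
= exp(-3.2000 * 1.0400)
= exp(-3.3280) = 0.0359

0.0359


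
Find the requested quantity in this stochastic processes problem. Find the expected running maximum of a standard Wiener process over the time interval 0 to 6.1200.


E(max B(s)) = sqrt(2t/pi)
= sqrt(2*6.1200/pi)
= sqrt(3.8961)
= 1.9739

1.9739


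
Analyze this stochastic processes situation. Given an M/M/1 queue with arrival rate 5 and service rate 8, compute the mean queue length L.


rho = 5/8 = 0.6250
L = rho/(1-rho)
= 0.6250/0.3750
= 1.6667

1.6667


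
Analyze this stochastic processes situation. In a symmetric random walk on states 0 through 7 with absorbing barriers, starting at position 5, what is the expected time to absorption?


For symmetric RW on 0,...,N with absorbing barriers, E(i) = i*(N-i)
E(5) = 5 * 2 = 10

10


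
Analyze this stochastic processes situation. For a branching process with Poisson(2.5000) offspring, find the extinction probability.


Since mu = 2.5000 > 1, extinction prob q < 1.
Solve s = exp(mu*(s-1)) iteratively.
q = 0.1074

0.1074


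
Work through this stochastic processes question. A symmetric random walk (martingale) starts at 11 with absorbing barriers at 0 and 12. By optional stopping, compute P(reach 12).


By optional stopping theorem: E(M at tau) = M(0) = 11
P(hit 12)*12 + P(hit 0)*0 = 11
P(hit 12) = (11 - 0)/(12 - 0) = 11/12 = 0.9167

0.9167


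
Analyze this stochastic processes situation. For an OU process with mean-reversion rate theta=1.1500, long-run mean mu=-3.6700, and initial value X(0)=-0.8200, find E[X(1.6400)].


E[X(t)] = mu + (X(0) - mu)*exp(-theta*t)
= -3.6700 + (-0.8200 - -3.6700)*exp(-1.1500*1.6400)
= -3.6700 + 2.8500 * 0.1517
= -3.2377

-3.2377


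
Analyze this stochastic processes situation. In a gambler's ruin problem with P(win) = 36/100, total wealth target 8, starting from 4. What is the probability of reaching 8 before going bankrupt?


Gambler's ruin formula:
r = q/p = 0.6400/0.3600 = 1.7778
P(win) = (1 - r^i)/(1 - r^N)
= (1 - 1.7778^4)/(1 - 1.7778^8)
= 0.0910

0.0910


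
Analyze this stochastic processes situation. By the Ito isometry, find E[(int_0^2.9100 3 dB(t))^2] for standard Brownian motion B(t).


By Ito isometry: E[(int f dB)^2] = int f^2 dt
= 3^2 * 2.9100
= 9 * 2.9100 = 26.1900

26.1900


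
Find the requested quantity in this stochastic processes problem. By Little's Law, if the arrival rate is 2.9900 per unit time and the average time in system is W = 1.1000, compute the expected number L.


Little's Law: L = lambda * W
= 2.9900 * 1.1000
= 3.2890

3.2890


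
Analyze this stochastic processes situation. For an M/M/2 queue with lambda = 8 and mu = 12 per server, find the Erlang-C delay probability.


a = lambda/mu = 0.6667
rho = a/c = 0.3333
Erlang-C formula applied:
C(c,a) = 0.1667

0.1667


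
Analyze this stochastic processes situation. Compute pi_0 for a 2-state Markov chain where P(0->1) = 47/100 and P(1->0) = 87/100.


Stationary distribution: pi_0 = p10/(p01+p10), pi_1 = p01/(p01+p10)
p01 = 0.4700, p10 = 0.8700
pi_0 = 0.6493

0.6493


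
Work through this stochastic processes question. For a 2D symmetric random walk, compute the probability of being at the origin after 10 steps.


P = C(10,5)^2 / 4^10
= 252^2 / 1048576
= 63504 / 1048576
= 0.0606

0.0606


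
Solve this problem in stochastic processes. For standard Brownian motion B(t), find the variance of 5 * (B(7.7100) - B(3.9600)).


Var(alpha*(B(t)-B(s))) = alpha^2 * (t-s)
= 5^2 * (7.7100 - 3.9600)
= 25 * 3.7500
= 93.7500

93.7500


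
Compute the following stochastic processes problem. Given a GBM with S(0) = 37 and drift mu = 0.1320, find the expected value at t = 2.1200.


E[S(t)] = S(0) * exp(mu * t)
= 37 * exp(0.1320 * 2.1200)
= 37 * 1.3229
= 48.9480

48.9480


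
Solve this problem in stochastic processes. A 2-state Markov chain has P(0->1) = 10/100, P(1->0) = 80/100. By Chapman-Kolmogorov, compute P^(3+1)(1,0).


P^4 = P^3 * P^1
Computing via matrix multiplication of the transition matrix.
Entry (1,0) of P^4 = 0.8888

0.8888


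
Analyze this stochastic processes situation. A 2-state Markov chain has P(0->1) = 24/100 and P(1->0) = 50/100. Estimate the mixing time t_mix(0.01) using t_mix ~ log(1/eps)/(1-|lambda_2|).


lambda_2 = |1 - p01 - p10| = |1 - 0.2400 - 0.5000| = 0.2600
t_mix ~ log(1/eps)/(1 - |lambda_2|)
= log(100)/(1 - 0.2600) = 4.6052/0.7400
= 6.2232

6.2232


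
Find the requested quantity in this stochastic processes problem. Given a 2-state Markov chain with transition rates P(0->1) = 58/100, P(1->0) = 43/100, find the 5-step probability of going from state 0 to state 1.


Computing P^5 by matrix multiplication.
P = [[0.4200, 0.5800], [0.4300, 0.5700]]
After raising P to the power 5:
P^5(0,1) = 0.5743

0.5743


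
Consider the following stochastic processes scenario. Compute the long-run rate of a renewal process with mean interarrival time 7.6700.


Long-run renewal rate = 1/E(X)
= 1/7.6700
= 0.1304

0.1304


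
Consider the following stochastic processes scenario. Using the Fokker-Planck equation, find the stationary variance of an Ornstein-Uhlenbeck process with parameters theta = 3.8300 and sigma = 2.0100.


Stationary variance = sigma^2 / (2*theta)
= 2.0100^2 / (2*3.8300)
= 4.0401 / 7.6600
= 0.5274

0.5274


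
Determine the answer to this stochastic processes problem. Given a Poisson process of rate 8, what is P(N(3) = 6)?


P(N(t)=k) = (lambda*t)^k * exp(-lambda*t) / k!
lambda*t = 24
= 24^6 * exp(-24) / 6!
= 191102976 * 3.7751e-11 / 720
= 1.0020e-05

1.0020e-05


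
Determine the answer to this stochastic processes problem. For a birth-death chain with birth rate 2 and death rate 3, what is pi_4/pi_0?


For birth-death process, pi_n/pi_0 = (lambda/mu)^n
= (2/3)^4
= 0.1975

0.1975


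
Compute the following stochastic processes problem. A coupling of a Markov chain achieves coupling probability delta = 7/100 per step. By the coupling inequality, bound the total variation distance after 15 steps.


TV distance bound <= (1-delta)^n
= (1 - 0.0700)^15
= 0.9300^15
= 0.3367

0.3367


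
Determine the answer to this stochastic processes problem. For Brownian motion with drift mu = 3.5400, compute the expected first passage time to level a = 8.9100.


Expected first passage time = a/mu
= 8.9100/3.5400
= 2.5169

2.5169


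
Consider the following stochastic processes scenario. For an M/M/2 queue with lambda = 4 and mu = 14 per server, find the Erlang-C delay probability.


a = lambda/mu = 0.2857
rho = a/c = 0.1429
Erlang-C formula applied:
C(c,a) = 0.0357

0.0357


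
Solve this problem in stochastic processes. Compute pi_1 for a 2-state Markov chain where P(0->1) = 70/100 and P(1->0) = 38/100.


Stationary distribution: pi_0 = p10/(p01+p10), pi_1 = p01/(p01+p10)
p01 = 0.7000, p10 = 0.3800
pi_1 = 0.6481

0.6481


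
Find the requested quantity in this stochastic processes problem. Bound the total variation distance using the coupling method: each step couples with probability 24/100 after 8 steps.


TV distance bound <= (1-delta)^n
= (1 - 0.2400)^8
= 0.7600^8
= 0.1113

0.1113


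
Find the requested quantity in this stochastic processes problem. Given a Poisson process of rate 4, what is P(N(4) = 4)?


P(N(t)=k) = (lambda*t)^k * exp(-lambda*t) / k!
lambda*t = 16
= 16^4 * exp(-16) / 4!
= 65536 * 1.1254e-07 / 24
= 3.0730e-04

3.0730e-04


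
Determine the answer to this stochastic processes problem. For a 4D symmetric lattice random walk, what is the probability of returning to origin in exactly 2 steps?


P(return in 2 steps) = P(reverse first step) = 1/(2d)
= 1/8
= 0.1250

0.1250


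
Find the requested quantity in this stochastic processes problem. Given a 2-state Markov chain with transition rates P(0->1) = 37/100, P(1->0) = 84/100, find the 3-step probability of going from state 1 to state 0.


Computing P^3 by matrix multiplication.
P = [[0.6300, 0.3700], [0.8400, 0.1600]]
After raising P to the power 3:
P^3(1,0) = 0.7006

0.7006


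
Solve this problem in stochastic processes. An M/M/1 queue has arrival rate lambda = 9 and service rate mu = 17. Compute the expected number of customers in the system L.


rho = 9/17 = 0.5294
L = rho/(1-rho)
= 0.5294/0.4706
= 1.1250

1.1250


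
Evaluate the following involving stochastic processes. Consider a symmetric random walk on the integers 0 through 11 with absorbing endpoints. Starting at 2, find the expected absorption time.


For symmetric RW on 0,...,N with absorbing barriers, E(i) = i*(N-i)
E(2) = 2 * 9 = 18

18


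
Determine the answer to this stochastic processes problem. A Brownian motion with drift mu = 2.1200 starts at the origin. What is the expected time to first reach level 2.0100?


Expected first passage time = a/mu
= 2.0100/2.1200
= 0.9481

0.9481


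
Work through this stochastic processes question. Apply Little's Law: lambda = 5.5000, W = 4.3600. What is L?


Little's Law: L = lambda * W
= 5.5000 * 4.3600
= 23.9800

23.9800


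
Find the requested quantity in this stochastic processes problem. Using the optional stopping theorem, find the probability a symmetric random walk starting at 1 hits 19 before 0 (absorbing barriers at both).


By optional stopping theorem: E(M at tau) = M(0) = 1
P(hit 19)*19 + P(hit 0)*0 = 1
P(hit 19) = (1 - 0)/(19 - 0) = 1/19 = 0.0526

0.0526


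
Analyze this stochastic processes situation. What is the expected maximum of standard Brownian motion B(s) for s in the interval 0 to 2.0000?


E(max B(s)) = sqrt(2t/pi)
= sqrt(2*2.0000/pi)
= sqrt(1.2732)
= 1.1284

1.1284


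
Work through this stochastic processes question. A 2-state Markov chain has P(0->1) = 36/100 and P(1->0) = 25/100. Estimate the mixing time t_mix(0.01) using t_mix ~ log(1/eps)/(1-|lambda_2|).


lambda_2 = |1 - p01 - p10| = |1 - 0.3600 - 0.2500| = 0.3900
t_mix ~ log(1/eps)/(1 - |lambda_2|)
= log(100)/(1 - 0.3900) = 4.6052/0.6100
= 7.5495

7.5495


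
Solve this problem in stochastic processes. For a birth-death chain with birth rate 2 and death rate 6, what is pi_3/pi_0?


For birth-death process, pi_n/pi_0 = (lambda/mu)^n
= (2/6)^3
= 0.0370

0.0370


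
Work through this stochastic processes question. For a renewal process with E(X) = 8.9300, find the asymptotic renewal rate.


Long-run renewal rate = 1/E(X)
= 1/8.9300
= 0.1120

0.1120


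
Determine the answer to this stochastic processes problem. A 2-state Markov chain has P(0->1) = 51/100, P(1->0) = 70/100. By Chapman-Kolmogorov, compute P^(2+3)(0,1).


P^5 = P^2 * P^3
Computing via matrix multiplication of the transition matrix.
Entry (0,1) of P^5 = 0.4217

0.4217


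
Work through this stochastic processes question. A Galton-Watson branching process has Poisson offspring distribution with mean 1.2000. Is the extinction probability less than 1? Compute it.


Since mu = 1.2000 > 1, extinction prob q < 1.
Solve s = exp(mu*(s-1)) iteratively.
q = 0.6863

0.6863


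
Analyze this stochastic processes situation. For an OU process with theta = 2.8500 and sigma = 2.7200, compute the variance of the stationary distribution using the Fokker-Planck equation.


Stationary variance = sigma^2 / (2*theta)
= 2.7200^2 / (2*2.8500)
= 7.3984 / 5.7000
= 1.2980

1.2980


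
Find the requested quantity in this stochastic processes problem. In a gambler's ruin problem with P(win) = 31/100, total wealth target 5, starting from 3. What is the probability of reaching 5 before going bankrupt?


Gambler's ruin formula:
r = q/p = 0.6900/0.3100 = 2.2258
P(win) = (1 - r^i)/(1 - r^N)
= (1 - 2.2258^3)/(1 - 2.2258^5)
= 0.1870

0.1870


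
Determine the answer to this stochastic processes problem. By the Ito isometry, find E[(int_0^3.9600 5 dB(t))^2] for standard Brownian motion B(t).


By Ito isometry: E[(int f dB)^2] = int f^2 dt
= 5^2 * 3.9600
= 25 * 3.9600 = 99.0000

99.0000


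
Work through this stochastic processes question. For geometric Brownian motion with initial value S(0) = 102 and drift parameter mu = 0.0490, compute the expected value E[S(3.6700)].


E[S(t)] = S(0) * exp(mu * t)
= 102 * exp(0.0490 * 3.6700)
= 102 * 1.1970
= 122.0954

122.0954


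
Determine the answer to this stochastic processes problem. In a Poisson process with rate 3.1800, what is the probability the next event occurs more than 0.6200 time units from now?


P(X > t) = exp(-lambda * t)
= exp(-3.1800 * 0.6200)
= exp(-1.9716) = 0.1392

0.1392


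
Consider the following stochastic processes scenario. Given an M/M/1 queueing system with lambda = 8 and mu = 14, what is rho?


rho = lambda/mu
= 8/14
= 0.5714

0.5714


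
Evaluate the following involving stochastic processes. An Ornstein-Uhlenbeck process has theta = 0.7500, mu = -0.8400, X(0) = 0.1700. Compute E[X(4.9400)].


E[X(t)] = mu + (X(0) - mu)*exp(-theta*t)
= -0.8400 + (0.1700 - -0.8400)*exp(-0.7500*4.9400)
= -0.8400 + 1.0100 * 0.0246
= -0.8152

-0.8152


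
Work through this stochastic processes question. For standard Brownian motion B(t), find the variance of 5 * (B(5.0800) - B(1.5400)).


Var(alpha*(B(t)-B(s))) = alpha^2 * (t-s)
= 5^2 * (5.0800 - 1.5400)
= 25 * 3.5400
= 88.5000

88.5000


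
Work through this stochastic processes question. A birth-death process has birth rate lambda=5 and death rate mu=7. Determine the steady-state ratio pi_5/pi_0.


For birth-death process, pi_n/pi_0 = (lambda/mu)^n
= (5/7)^5
= 0.1859

0.1859


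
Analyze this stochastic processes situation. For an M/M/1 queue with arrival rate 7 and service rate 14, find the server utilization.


rho = lambda/mu
= 7/14
= 0.5000

0.5000


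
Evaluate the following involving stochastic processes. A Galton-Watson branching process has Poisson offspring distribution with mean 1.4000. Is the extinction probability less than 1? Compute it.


Since mu = 1.4000 > 1, extinction prob q < 1.
Solve s = exp(mu*(s-1)) iteratively.
q = 0.4890

0.4890


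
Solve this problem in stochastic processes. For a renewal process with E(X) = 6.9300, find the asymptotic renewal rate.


Long-run renewal rate = 1/E(X)
= 1/6.9300
= 0.1443

0.1443


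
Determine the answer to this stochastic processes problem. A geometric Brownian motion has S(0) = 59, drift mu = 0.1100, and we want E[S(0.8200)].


E[S(t)] = S(0) * exp(mu * t)
= 59 * exp(0.1100 * 0.8200)
= 59 * 1.0944
= 64.5692

64.5692


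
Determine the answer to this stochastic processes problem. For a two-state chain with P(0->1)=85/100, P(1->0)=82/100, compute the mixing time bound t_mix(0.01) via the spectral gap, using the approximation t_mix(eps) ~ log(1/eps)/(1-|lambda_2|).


lambda_2 = |1 - p01 - p10| = |1 - 0.8500 - 0.8200| = 0.6700
t_mix ~ log(1/eps)/(1 - |lambda_2|)
= log(100)/(1 - 0.6700) = 4.6052/0.3300
= 13.9551

13.9551


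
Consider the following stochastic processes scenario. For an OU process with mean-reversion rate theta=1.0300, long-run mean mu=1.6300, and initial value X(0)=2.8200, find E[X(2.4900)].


E[X(t)] = mu + (X(0) - mu)*exp(-theta*t)
= 1.6300 + (2.8200 - 1.6300)*exp(-1.0300*2.4900)
= 1.6300 + 1.1900 * 0.0769
= 1.7216

1.7216


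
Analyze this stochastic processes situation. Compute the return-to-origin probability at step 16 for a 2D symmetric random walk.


P = C(16,8)^2 / 4^16
= 12870^2 / 4294967296
= 165636900 / 4294967296
= 0.0386

0.0386


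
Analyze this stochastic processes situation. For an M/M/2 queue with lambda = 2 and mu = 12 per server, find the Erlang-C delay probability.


a = lambda/mu = 0.1667
rho = a/c = 0.0833
Erlang-C formula applied:
C(c,a) = 0.0128

0.0128


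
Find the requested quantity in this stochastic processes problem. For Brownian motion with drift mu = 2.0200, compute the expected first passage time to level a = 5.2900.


Expected first passage time = a/mu
= 5.2900/2.0200
= 2.6188

2.6188


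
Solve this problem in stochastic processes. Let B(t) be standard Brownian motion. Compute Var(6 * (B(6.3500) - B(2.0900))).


Var(alpha*(B(t)-B(s))) = alpha^2 * (t-s)
= 6^2 * (6.3500 - 2.0900)
= 36 * 4.2600
= 153.3600

153.3600


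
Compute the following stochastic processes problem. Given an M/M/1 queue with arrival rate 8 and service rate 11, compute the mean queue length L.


rho = 8/11 = 0.7273
L = rho/(1-rho)
= 0.7273/0.2727
= 2.6667

2.6667


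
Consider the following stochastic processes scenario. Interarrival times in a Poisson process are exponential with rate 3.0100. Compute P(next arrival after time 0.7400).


P(X > t) = exp(-lambda * t)
= exp(-3.0100 * 0.7400)
= exp(-2.2274) = 0.1078

0.1078


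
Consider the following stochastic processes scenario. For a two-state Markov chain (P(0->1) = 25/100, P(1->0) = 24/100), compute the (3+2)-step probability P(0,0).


P^5 = P^3 * P^2
Computing via matrix multiplication of the transition matrix.
Entry (0,0) of P^5 = 0.5074

0.5074


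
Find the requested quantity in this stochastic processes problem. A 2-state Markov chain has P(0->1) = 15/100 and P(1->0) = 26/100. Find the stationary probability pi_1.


Stationary distribution: pi_0 = p10/(p01+p10), pi_1 = p01/(p01+p10)
p01 = 0.1500, p10 = 0.2600
pi_1 = 0.3659

0.3659


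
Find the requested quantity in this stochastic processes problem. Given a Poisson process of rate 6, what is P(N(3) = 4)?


P(N(t)=k) = (lambda*t)^k * exp(-lambda*t) / k!
lambda*t = 18
= 18^4 * exp(-18) / 4!
= 104976 * 1.5230e-08 / 24
= 6.6616e-05

6.6616e-05


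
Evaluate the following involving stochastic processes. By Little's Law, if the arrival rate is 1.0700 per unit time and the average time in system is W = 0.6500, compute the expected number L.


Little's Law: L = lambda * W
= 1.0700 * 0.6500
= 0.6955

0.6955


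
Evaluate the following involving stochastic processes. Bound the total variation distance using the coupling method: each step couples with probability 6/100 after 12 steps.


TV distance bound <= (1-delta)^n
= (1 - 0.0600)^12
= 0.9400^12
= 0.4759

0.4759


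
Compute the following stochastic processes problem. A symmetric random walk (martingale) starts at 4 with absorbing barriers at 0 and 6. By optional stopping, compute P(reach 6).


By optional stopping theorem: E(M at tau) = M(0) = 4
P(hit 6)*6 + P(hit 0)*0 = 4
P(hit 6) = (4 - 0)/(6 - 0) = 2/3 = 0.6667

0.6667


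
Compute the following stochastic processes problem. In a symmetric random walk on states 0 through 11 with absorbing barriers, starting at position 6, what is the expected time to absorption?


For symmetric RW on 0,...,N with absorbing barriers, E(i) = i*(N-i)
E(6) = 6 * 5 = 30

30


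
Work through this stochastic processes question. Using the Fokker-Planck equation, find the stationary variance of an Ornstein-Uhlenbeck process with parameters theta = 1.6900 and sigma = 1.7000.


Stationary variance = sigma^2 / (2*theta)
= 1.7000^2 / (2*1.6900)
= 2.8900 / 3.3800
= 0.8550

0.8550


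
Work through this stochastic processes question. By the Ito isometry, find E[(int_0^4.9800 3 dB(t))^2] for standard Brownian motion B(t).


By Ito isometry: E[(int f dB)^2] = int f^2 dt
= 3^2 * 4.9800
= 9 * 4.9800 = 44.8200

44.8200


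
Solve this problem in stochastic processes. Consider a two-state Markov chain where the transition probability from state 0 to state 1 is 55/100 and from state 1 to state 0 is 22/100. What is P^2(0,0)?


Computing P^2 by matrix multiplication.
P = [[0.4500, 0.5500], [0.2200, 0.7800]]
After raising P to the power 2:
P^2(0,0) = 0.3235

0.3235


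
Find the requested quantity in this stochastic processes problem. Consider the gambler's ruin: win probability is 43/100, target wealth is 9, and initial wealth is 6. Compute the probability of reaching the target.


Gambler's ruin formula:
r = q/p = 0.5700/0.4300 = 1.3256
P(win) = (1 - r^i)/(1 - r^N)
= (1 - 1.3256^6)/(1 - 1.3256^9)
= 0.3803

0.3803


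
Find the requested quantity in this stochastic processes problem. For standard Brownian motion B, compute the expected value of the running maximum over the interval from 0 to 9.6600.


E(max B(s)) = sqrt(2t/pi)
= sqrt(2*9.6600/pi)
= sqrt(6.1497)
= 2.4799

2.4799


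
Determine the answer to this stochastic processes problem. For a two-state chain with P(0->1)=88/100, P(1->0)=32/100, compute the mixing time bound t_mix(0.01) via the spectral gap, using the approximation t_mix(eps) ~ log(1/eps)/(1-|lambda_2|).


lambda_2 = |1 - p01 - p10| = |1 - 0.8800 - 0.3200| = 0.2000
t_mix ~ log(1/eps)/(1 - |lambda_2|)
= log(100)/(1 - 0.2000) = 4.6052/0.8000
= 5.7565

5.7565


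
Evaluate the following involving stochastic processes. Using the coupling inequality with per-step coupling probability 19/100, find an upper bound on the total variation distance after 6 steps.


TV distance bound <= (1-delta)^n
= (1 - 0.1900)^6
= 0.8100^6
= 0.2824

0.2824


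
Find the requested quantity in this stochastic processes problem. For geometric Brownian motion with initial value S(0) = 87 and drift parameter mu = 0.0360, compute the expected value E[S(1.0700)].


E[S(t)] = S(0) * exp(mu * t)
= 87 * exp(0.0360 * 1.0700)
= 87 * 1.0393
= 90.4166

90.4166


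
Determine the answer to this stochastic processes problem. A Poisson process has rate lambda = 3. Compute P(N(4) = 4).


P(N(t)=k) = (lambda*t)^k * exp(-lambda*t) / k!
lambda*t = 12
= 12^4 * exp(-12) / 4!
= 20736 * 6.1442e-06 / 24
= 0.0053

0.0053


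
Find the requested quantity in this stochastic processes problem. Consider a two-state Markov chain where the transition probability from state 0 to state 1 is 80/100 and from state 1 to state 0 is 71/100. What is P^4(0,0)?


Computing P^4 by matrix multiplication.
P = [[0.2000, 0.8000], [0.7100, 0.2900]]
After raising P to the power 4:
P^4(0,0) = 0.5060

0.5060


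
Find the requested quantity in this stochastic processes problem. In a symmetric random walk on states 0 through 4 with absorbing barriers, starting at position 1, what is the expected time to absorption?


For symmetric RW on 0,...,N with absorbing barriers, E(i) = i*(N-i)
E(1) = 1 * 3 = 3

3


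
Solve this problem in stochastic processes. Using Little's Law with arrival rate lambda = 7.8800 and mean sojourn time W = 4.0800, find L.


Little's Law: L = lambda * W
= 7.8800 * 4.0800
= 32.1504

32.1504


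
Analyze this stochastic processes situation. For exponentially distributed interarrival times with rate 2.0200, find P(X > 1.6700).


P(X > t) = exp(-lambda * t)
= exp(-2.0200 * 1.6700)
= exp(-3.3734) = 0.0343

0.0343


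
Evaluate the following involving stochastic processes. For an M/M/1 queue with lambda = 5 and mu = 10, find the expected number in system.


rho = 5/10 = 0.5000
L = rho/(1-rho)
= 0.5000/0.5000
= 1.0000

1.0000


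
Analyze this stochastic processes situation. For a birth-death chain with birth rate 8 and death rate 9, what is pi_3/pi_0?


For birth-death process, pi_n/pi_0 = (lambda/mu)^n
= (8/9)^3
= 0.7023

0.7023


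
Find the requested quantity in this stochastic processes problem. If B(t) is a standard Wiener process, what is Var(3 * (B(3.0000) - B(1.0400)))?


Var(alpha*(B(t)-B(s))) = alpha^2 * (t-s)
= 3^2 * (3.0000 - 1.0400)
= 9 * 1.9600
= 17.6400

17.6400


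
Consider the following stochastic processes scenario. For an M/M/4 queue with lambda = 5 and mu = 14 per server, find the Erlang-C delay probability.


a = lambda/mu = 0.3571
rho = a/c = 0.0893
Erlang-C formula applied:
C(c,a) = 5.2079e-04

5.2079e-04


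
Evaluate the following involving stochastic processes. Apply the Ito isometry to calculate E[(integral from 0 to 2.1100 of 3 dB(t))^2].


By Ito isometry: E[(int f dB)^2] = int f^2 dt
= 3^2 * 2.1100
= 9 * 2.1100 = 18.9900

18.9900


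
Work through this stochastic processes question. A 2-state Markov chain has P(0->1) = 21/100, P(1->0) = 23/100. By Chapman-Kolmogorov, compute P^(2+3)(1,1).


P^5 = P^2 * P^3
Computing via matrix multiplication of the transition matrix.
Entry (1,1) of P^5 = 0.5061

0.5061


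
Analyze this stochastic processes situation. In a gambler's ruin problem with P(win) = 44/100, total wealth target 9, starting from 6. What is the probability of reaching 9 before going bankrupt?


Gambler's ruin formula:
r = q/p = 0.5600/0.4400 = 1.2727
P(win) = (1 - r^i)/(1 - r^N)
= (1 - 1.2727^6)/(1 - 1.2727^9)
= 0.4187

0.4187


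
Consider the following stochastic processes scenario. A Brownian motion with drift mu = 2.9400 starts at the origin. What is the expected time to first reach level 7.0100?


Expected first passage time = a/mu
= 7.0100/2.9400
= 2.3844

2.3844


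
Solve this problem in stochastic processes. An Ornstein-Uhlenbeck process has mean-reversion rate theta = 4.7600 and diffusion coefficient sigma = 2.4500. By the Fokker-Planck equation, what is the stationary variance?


Stationary variance = sigma^2 / (2*theta)
= 2.4500^2 / (2*4.7600)
= 6.0025 / 9.5200
= 0.6305

0.6305


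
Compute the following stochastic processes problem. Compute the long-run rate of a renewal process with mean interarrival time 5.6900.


Long-run renewal rate = 1/E(X)
= 1/5.6900
= 0.1757

0.1757


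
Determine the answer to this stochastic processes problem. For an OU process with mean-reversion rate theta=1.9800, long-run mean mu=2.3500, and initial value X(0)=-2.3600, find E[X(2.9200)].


E[X(t)] = mu + (X(0) - mu)*exp(-theta*t)
= 2.3500 + (-2.3600 - 2.3500)*exp(-1.9800*2.9200)
= 2.3500 + -4.7100 * 0.0031
= 2.3355

2.3355


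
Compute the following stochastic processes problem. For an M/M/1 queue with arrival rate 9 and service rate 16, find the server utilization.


rho = lambda/mu
= 9/16
= 0.5625

0.5625


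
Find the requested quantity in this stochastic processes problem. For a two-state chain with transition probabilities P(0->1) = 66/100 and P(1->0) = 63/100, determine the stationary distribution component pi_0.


Stationary distribution: pi_0 = p10/(p01+p10), pi_1 = p01/(p01+p10)
p01 = 0.6600, p10 = 0.6300
pi_0 = 0.4884

0.4884


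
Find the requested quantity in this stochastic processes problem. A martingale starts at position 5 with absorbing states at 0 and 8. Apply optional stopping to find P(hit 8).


By optional stopping theorem: E(M at tau) = M(0) = 5
P(hit 8)*8 + P(hit 0)*0 = 5
P(hit 8) = (5 - 0)/(8 - 0) = 5/8 = 0.6250

0.6250


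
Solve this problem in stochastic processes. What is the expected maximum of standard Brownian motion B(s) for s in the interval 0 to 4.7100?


E(max B(s)) = sqrt(2t/pi)
= sqrt(2*4.7100/pi)
= sqrt(2.9985)
= 1.7316

1.7316


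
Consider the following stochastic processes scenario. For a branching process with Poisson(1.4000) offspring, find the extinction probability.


Since mu = 1.4000 > 1, extinction prob q < 1.
Solve s = exp(mu*(s-1)) iteratively.
q = 0.4890

0.4890


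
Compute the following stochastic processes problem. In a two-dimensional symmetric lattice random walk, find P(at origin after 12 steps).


P = C(12,6)^2 / 4^12
= 924^2 / 16777216
= 853776 / 16777216
= 0.0509

0.0509


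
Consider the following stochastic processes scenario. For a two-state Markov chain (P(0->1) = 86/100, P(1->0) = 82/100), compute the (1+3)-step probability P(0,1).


P^4 = P^1 * P^3
Computing via matrix multiplication of the transition matrix.
Entry (0,1) of P^4 = 0.4025

0.4025


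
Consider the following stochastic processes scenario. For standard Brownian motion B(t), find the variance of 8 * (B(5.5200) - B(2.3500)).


Var(alpha*(B(t)-B(s))) = alpha^2 * (t-s)
= 8^2 * (5.5200 - 2.3500)
= 64 * 3.1700
= 202.8800

202.8800


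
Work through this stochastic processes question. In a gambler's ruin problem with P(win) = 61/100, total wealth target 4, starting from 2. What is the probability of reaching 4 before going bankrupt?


Gambler's ruin formula:
r = q/p = 0.3900/0.6100 = 0.6393
P(win) = (1 - r^i)/(1 - r^N)
= (1 - 0.6393^2)/(1 - 0.6393^4)
= 0.7098

0.7098


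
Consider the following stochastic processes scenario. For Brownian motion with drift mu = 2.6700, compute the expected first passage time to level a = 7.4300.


Expected first passage time = a/mu
= 7.4300/2.6700
= 2.7828

2.7828


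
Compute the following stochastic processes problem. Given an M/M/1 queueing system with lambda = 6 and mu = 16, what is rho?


rho = lambda/mu
= 6/16
= 0.3750

0.3750


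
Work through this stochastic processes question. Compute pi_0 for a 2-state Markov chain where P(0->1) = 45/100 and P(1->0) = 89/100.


Stationary distribution: pi_0 = p10/(p01+p10), pi_1 = p01/(p01+p10)
p01 = 0.4500, p10 = 0.8900
pi_0 = 0.6642

0.6642


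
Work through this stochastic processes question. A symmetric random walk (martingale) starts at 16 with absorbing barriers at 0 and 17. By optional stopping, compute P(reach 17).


By optional stopping theorem: E(M at tau) = M(0) = 16
P(hit 17)*17 + P(hit 0)*0 = 16
P(hit 17) = (16 - 0)/(17 - 0) = 16/17 = 0.9412

0.9412


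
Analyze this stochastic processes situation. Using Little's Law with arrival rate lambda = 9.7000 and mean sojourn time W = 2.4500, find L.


Little's Law: L = lambda * W
= 9.7000 * 2.4500
= 23.7650

23.7650


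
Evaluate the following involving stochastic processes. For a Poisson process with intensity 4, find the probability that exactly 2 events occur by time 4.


P(N(t)=k) = (lambda*t)^k * exp(-lambda*t) / k!
lambda*t = 16
= 16^2 * exp(-16) / 2!
= 256 * 1.1254e-07 / 2
= 1.4405e-05

1.4405e-05


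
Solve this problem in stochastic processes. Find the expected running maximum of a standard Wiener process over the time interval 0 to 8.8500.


E(max B(s)) = sqrt(2t/pi)
= sqrt(2*8.8500/pi)
= sqrt(5.6341)
= 2.3736

2.3736


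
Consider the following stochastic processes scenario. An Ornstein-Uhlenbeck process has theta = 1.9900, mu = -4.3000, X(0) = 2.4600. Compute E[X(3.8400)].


E[X(t)] = mu + (X(0) - mu)*exp(-theta*t)
= -4.3000 + (2.4600 - -4.3000)*exp(-1.9900*3.8400)
= -4.3000 + 6.7600 * 4.8006e-04
= -4.2968

-4.2968


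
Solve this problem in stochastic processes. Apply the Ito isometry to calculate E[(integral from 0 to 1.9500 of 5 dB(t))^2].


By Ito isometry: E[(int f dB)^2] = int f^2 dt
= 5^2 * 1.9500
= 25 * 1.9500 = 48.7500

48.7500


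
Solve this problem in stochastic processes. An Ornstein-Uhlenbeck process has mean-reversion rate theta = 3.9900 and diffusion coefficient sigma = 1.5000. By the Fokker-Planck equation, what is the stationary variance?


Stationary variance = sigma^2 / (2*theta)
= 1.5000^2 / (2*3.9900)
= 2.2500 / 7.9800
= 0.2820

0.2820


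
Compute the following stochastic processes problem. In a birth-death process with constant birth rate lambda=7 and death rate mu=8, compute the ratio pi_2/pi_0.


For birth-death process, pi_n/pi_0 = (lambda/mu)^n
= (7/8)^2
= 0.7656

0.7656


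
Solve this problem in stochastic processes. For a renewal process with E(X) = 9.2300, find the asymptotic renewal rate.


Long-run renewal rate = 1/E(X)
= 1/9.2300
= 0.1083

0.1083


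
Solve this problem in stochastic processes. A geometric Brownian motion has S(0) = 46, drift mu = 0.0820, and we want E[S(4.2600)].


E[S(t)] = S(0) * exp(mu * t)
= 46 * exp(0.0820 * 4.2600)
= 46 * 1.4181
= 65.2327

65.2327


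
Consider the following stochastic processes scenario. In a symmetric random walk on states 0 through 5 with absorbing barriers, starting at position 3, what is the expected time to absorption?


For symmetric RW on 0,...,N with absorbing barriers, E(i) = i*(N-i)
E(3) = 3 * 2 = 6

6


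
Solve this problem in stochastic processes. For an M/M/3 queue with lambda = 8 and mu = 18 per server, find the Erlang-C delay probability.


a = lambda/mu = 0.4444
rho = a/c = 0.1481
Erlang-C formula applied:
C(c,a) = 0.0110

0.0110


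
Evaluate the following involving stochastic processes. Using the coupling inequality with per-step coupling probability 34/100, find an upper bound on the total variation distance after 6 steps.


TV distance bound <= (1-delta)^n
= (1 - 0.3400)^6
= 0.6600^6
= 0.0827

0.0827


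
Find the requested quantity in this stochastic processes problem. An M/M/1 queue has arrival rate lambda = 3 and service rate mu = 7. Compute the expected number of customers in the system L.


rho = 3/7 = 0.4286
L = rho/(1-rho)
= 0.4286/0.5714
= 0.7500

0.7500


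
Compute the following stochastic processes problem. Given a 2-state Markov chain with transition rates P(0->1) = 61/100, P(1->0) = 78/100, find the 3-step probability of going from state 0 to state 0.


Computing P^3 by matrix multiplication.
P = [[0.3900, 0.6100], [0.7800, 0.2200]]
After raising P to the power 3:
P^3(0,0) = 0.5351

0.5351


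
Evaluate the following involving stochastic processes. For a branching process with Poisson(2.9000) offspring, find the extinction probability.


Since mu = 2.9000 > 1, extinction prob q < 1.
Solve s = exp(mu*(s-1)) iteratively.
q = 0.0668

0.0668


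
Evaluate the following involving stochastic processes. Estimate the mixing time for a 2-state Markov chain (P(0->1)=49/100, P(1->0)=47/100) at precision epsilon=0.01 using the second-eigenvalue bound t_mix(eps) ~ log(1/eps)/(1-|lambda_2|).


lambda_2 = |1 - p01 - p10| = |1 - 0.4900 - 0.4700| = 0.0400
t_mix ~ log(1/eps)/(1 - |lambda_2|)
= log(100)/(1 - 0.0400) = 4.6052/0.9600
= 4.7971

4.7971


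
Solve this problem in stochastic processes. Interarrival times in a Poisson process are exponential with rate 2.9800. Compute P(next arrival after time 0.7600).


P(X > t) = exp(-lambda * t)
= exp(-2.9800 * 0.7600)
= exp(-2.2648) = 0.1039

0.1039


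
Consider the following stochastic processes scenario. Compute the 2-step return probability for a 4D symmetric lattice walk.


P(return in 2 steps) = P(reverse first step) = 1/(2d)
= 1/8
= 0.1250

0.1250


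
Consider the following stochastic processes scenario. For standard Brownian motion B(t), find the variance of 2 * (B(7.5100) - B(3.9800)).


Var(alpha*(B(t)-B(s))) = alpha^2 * (t-s)
= 2^2 * (7.5100 - 3.9800)
= 4 * 3.5300
= 14.1200

14.1200


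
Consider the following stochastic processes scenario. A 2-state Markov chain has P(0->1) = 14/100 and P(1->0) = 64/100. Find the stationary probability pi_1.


Stationary distribution: pi_0 = p10/(p01+p10), pi_1 = p01/(p01+p10)
p01 = 0.1400, p10 = 0.6400
pi_1 = 0.1795

0.1795


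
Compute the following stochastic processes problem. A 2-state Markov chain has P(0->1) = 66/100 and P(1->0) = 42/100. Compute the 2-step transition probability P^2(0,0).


Computing P^2 by matrix multiplication.
P = [[0.3400, 0.6600], [0.4200, 0.5800]]
After raising P to the power 2:
P^2(0,0) = 0.3928

0.3928


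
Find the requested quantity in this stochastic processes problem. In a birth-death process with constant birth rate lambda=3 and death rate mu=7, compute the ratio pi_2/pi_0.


For birth-death process, pi_n/pi_0 = (lambda/mu)^n
= (3/7)^2
= 0.1837

0.1837


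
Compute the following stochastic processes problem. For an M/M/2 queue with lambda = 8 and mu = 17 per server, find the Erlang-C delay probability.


a = lambda/mu = 0.4706
rho = a/c = 0.2353
Erlang-C formula applied:
C(c,a) = 0.0896

0.0896


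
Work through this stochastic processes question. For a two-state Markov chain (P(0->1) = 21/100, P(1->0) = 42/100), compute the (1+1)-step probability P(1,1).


P^2 = P^1 * P^1
Computing via matrix multiplication of the transition matrix.
Entry (1,1) of P^2 = 0.4246

0.4246
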